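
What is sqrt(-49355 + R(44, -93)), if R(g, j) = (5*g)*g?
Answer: 115*I*sqrt(3) ≈ 199.19*I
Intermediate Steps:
R(g, j) = 5*g**2
sqrt(-49355 + R(44, -93)) = sqrt(-49355 + 5*44**2) = sqrt(-49355 + 5*1936) = sqrt(-49355 + 9680) = sqrt(-39675) = 115*I*sqrt(3)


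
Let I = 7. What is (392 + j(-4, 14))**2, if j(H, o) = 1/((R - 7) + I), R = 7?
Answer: 7535025/49 ≈ 1.5378e+5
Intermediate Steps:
j(H, o) = 1/7 (j(H, o) = 1/((7 - 7) + 7) = 1/(0 + 7) = 1/7)
(392 + j(-4, 14))**2 = (392 + 1/7)**2 = (2745/7)**2 = 7535025/49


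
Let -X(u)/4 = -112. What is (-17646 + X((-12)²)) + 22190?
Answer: 4992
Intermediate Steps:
X(u) = 448 (X(u) = -4*(-112) = 448)
(-17646 + X((-12)²)) + 22190 = (-17646 + 448) + 22190 = -17198 + 22190 = 4992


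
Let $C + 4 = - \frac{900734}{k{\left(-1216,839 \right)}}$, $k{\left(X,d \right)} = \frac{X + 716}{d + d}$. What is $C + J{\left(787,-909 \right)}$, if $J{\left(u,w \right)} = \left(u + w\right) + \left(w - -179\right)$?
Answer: $\frac{377750913}{125} \approx 3.022 \cdot 10^{6}$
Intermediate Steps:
$k{\left(X,d \right)} = \frac{716 + X}{2 d}$
$C = \frac{377857413}{125}$ ($C = -4 - \frac{900734}{\frac{1}{2} \cdot \frac{1}{839} \left(716 - 1216\right)} = -4 - \frac{900734}{\frac{1}{2} \cdot \frac{1}{839} \left(-500\right)} = -4 - \frac{900734}{- \frac{250}{839}} = -4 - - \frac{377857913}{125} = -4 + \frac{377857913}{125} = \frac{377857413}{125} \approx 3.0229 \cdot 10^{6}$)
$J{\left(u,w \right)} = 179 + u + 2 w$ ($J{\left(u,w \right)} = \left(u + w\right) + \left(w + 179\right) = \left(u + w\right) + \left(179 + w\right) = 179 + u + 2 w$)
$C + J{\left(787,-909 \right)} = \frac{377857413}{125} + \left(179 + 787 + 2 \left(-909\right)\right) = \frac{377857413}{125} + \left(179 + 787 - 1818\right) = \frac{377857413}{125} - 852 = \frac{377750913}{125}$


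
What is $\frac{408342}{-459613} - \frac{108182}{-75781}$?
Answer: $\frac{1707026224}{3166357523} \approx 0.53911$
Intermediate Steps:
$\frac{408342}{-459613} - \frac{108182}{-75781} = 408342 \left(- \frac{1}{459613}\right) - - \frac{108182}{75781} = - \frac{37122}{41783} + \frac{108182}{75781} = \frac{1707026224}{3166357523}$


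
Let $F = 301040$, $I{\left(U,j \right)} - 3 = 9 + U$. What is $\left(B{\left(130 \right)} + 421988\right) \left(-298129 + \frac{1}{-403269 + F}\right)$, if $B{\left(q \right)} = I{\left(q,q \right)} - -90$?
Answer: $- \frac{12868180301223240}{102229} \approx -1.2588 \cdot 10^{11}$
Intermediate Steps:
$I{\left(U,j \right)} = 12 + U$ ($I{\left(U,j \right)} = 3 + \left(9 + U\right) = 12 + U$)
$B{\left(q \right)} = 102 + q$ ($B{\left(q \right)} = \left(12 + q\right) - -90 = \left(12 + q\right) + 90 = 102 + q$)
$\left(B{\left(130 \right)} + 421988\right) \left(-298129 + \frac{1}{-403269 + F}\right) = \left(\left(102 + 130\right) + 421988\right) \left(-298129 + \frac{1}{-403269 + 301040}\right) = \left(232 + 421988\right) \left(-298129 + \frac{1}{-102229}\right) = 422220 \left(-298129 - \frac{1}{102229}\right) = 422220 \left(- \frac{30477429542}{102229}\right) = - \frac{12868180301223240}{102229}$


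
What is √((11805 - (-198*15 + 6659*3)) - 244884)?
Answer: I*√250086 ≈ 500.09*I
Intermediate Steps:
√((11805 - (-198*15 + 6659*3)) - 244884) = √((11805 - (-2970 + 19977)) - 244884) = √((11805 - 1*17007) - 244884) = √((11805 - 17007) - 244884) = √(-5202 - 244884) = √(-250086) = I*√250086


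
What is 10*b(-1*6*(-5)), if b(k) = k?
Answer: 300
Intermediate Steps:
10*b(-1*6*(-5)) = 10*(-1*6*(-5)) = 10*(-6*(-5)) = 10*30 = 300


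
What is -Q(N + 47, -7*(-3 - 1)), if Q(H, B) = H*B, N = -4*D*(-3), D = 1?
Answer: -1652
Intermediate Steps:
N = 12 (N = -4*1*(-3) = -4*(-3) = 12)
Q(H, B) = B*H
-Q(N + 47, -7*(-3 - 1)) = -(-7*(-3 - 1))*(12 + 47) = -(-7*(-4))*59 = -28*59 = -1*1652 = -1652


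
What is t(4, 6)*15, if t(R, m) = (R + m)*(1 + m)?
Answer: 1050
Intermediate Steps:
t(R, m) = (1 + m)*(R + m)
t(4, 6)*15 = (4 + 6 + 6² + 4*6)*15 = (4 + 6 + 36 + 24)*15 = 70*15 = 1050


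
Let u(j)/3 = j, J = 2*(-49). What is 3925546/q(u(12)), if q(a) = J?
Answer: -1962773/49 ≈ -40057.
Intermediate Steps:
J = -98
u(j) = 3*j
q(a) = -98
3925546/q(u(12)) = 3925546/(-98) = 3925546*(-1/98) = -1962773/49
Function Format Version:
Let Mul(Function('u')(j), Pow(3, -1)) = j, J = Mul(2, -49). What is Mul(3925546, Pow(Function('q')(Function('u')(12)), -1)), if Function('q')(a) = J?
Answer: Rational(-1962773, 49) ≈ -40057.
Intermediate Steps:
J = -98
Function('u')(j) = Mul(3, j)
Function('q')(a) = -98
Mul(3925546, Pow(Function('q')(Function('u')(12)), -1)) = Mul(3925546, Pow(-98, -1)) = Mul(3925546, Rational(-1, 98)) = Rational(-1962773, 49)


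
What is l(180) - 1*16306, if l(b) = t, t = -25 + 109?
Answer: -16222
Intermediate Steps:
t = 84
l(b) = 84
l(180) - 1*16306 = 84 - 1*16306 = 84 - 16306 = -16222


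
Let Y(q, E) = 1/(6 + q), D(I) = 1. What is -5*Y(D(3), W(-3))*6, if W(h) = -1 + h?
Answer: -30/7 ≈ -4.2857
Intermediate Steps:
-5*Y(D(3), W(-3))*6 = -5/(6 + 1)*6 = -5/7*6 = -30/7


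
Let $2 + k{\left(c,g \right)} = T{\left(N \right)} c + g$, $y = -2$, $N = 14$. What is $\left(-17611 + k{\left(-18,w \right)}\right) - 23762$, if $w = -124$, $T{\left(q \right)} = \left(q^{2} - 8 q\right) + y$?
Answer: $-42975$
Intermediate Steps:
$T{\left(q \right)} = -2 + q^{2} - 8 q$ ($T{\left(q \right)} = \left(q^{2} - 8 q\right) - 2 = -2 + q^{2} - 8 q$)
$k{\left(c,g \right)} = -2 + g + 82 c$ ($k{\left(c,g \right)} = -2 + \left(\left(-2 + 14^{2} - 112\right) c + g\right) = -2 + \left(\left(-2 + 196 - 112\right) c + g\right) = -2 + \left(82 c + g\right) = -2 + \left(g + 82 c\right) = -2 + g + 82 c$)
$\left(-17611 + k{\left(-18,w \right)}\right) - 23762 = \left(-17611 - 1602\right) - 23762 = -19213 - 23762 = -42975$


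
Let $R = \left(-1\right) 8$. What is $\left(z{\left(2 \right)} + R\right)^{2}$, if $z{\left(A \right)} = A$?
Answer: $36$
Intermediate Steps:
$R = -8$
$\left(z{\left(2 \right)} + R\right)^{2} = \left(2 - 8\right)^{2} = \left(-6\right)^{2} = 36$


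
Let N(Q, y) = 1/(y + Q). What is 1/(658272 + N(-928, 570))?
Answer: 358/235661375 ≈ 1.5191e-6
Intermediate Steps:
N(Q, y) = 1/(Q + y)
1/(658272 + N(-928, 570)) = 1/(658272 + 1/(-928 + 570)) = 1/(658272 + 1/(-358)) = 1/(658272 - 1/358) = 1/(235661375/358) = 358/235661375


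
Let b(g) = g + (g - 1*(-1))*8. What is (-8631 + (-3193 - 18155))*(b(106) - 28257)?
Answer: 818276805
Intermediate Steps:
b(g) = 8 + 9*g (b(g) = g + (g + 1)*8 = g + (1 + g)*8 = g + (8 + 8*g) = 8 + 9*g)
(-8631 + (-3193 - 18155))*(b(106) - 28257) = (-8631 + (-3193 - 18155))*((8 + 9*106) - 28257) = (-8631 - 21348)*((8 + 954) - 28257) = -29979*(962 - 28257) = -29979*(-27295) = 818276805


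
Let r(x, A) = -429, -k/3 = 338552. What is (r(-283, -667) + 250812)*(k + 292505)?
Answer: -181064716833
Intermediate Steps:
k = -1015656 (k = -3*338552 = -1015656)
(r(-283, -667) + 250812)*(k + 292505) = (-429 + 250812)*(-1015656 + 292505) = 250383*(-723151) = -181064716833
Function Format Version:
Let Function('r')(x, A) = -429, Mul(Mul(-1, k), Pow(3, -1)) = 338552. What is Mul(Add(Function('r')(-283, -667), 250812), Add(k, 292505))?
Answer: -181064716833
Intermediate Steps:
k = -1015656 (k = Mul(-3, 338552) = -1015656)
Mul(Add(Function('r')(-283, -667), 250812), Add(k, 292505)) = Mul(Add(-429, 250812), Add(-1015656, 292505)) = Mul(250383, -723151) = -181064716833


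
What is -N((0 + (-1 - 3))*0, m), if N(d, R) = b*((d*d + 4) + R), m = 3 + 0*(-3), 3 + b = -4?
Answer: 49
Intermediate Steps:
b = -7 (b = -3 - 4 = -7)
m = 3 (m = 3 + 0 = 3)
N(d, R) = -28 - 7*R - 7*d² (N(d, R) = -7*((d*d + 4) + R) = -7*((d² + 4) + R) = -7*((4 + d²) + R) = -7*(4 + R + d²) = -28 - 7*R - 7*d²)
-N((0 + (-1 - 3))*0, m) = -(-28 - 7*3 - 7*((0 + (-1 - 3))*0)²) = -(-28 - 21 - 7*((0 - 4)*0)²) = -(-28 - 21 - 7*(-4*0)²) = -(-28 - 21 - 7*0²) = -(-28 - 21 - 7*0) = -(-28 - 21 + 0) = -1*(-49) = 49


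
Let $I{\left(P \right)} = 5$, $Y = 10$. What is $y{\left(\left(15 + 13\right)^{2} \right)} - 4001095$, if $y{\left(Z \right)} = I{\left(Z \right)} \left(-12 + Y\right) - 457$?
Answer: $-4001562$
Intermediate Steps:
$y{\left(Z \right)} = -467$ ($y{\left(Z \right)} = 5 \left(-12 + 10\right) - 457 = 5 \left(-2\right) - 457 = -10 - 457 = -467$)
$y{\left(\left(15 + 13\right)^{2} \right)} - 4001095 = -467 - 4001095 = -4001562$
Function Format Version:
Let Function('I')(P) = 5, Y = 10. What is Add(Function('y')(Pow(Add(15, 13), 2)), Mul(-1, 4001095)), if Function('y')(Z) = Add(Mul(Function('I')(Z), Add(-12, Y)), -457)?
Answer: -4001562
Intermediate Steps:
Function('y')(Z) = -467 (Function('y')(Z) = Add(Mul(5, Add(-12, 10)), -457) = Add(Mul(5, -2), -457) = Add(-10, -457) = -467)
Add(Function('y')(Pow(Add(15, 13), 2)), Mul(-1, 4001095)) = Add(-467, Mul(-1, 4001095)) = Add(-467, -4001095) = -4001562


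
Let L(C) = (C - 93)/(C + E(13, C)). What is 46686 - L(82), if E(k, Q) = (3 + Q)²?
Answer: 341134613/7307 ≈ 46686.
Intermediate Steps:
L(C) = (-93 + C)/(C + (3 + C)²) (L(C) = (C - 93)/(C + (3 + C)²) = (-93 + C)/(C + (3 + C)²))
46686 - L(82) = 46686 - (-93 + 82)/(82 + (3 + 82)²) = 46686 - (-11)/(82 + 85²) = 46686 - (-11)/(82 + 7225) = 46686 - (-11)/7307 = 46686 - 1*(-11/7307) = 46686 + 11/7307 = 341134613/7307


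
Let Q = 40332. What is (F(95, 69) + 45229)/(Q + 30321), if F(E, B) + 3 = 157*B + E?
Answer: 18718/23551 ≈ 0.79479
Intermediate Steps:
F(E, B) = -3 + E + 157*B (F(E, B) = -3 + (157*B + E) = -3 + (E + 157*B) = -3 + E + 157*B)
(F(95, 69) + 45229)/(Q + 30321) = ((-3 + 95 + 157*69) + 45229)/(40332 + 30321) = ((-3 + 95 + 10833) + 45229)/70653 = (10925 + 45229)*(1/70653) = 56154*(1/70653) = 18718/23551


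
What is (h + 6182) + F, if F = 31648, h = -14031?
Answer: 23799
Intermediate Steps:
(h + 6182) + F = (-14031 + 6182) + 31648 = -7849 + 31648 = 23799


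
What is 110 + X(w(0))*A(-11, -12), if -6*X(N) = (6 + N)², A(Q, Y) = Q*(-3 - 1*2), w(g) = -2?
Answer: -110/3 ≈ -36.667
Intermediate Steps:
A(Q, Y) = -5*Q (A(Q, Y) = Q*(-3 - 2) = Q*(-5) = -5*Q)
X(N) = -(6 + N)²/6
110 + X(w(0))*A(-11, -12) = 110 + (-(6 - 2)²/6)*(-5*(-11)) = 110 - ⅙*4²*55 = 110 - ⅙*16*55 = 110 - 8/3*55 = 110 - 440/3 = -110/3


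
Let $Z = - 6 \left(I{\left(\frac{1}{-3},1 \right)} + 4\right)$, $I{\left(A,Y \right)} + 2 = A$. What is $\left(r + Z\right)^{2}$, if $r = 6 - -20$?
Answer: $256$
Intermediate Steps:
$I{\left(A,Y \right)} = -2 + A$
$r = 26$ ($r = 6 + 20 = 26$)
$Z = -10$ ($Z = - 6 \left(\left(-2 + \frac{1}{-3}\right) + 4\right) = - 6 \left(\left(-2 - \frac{1}{3}\right) + 4\right) = - 6 \left(- \frac{7}{3} + 4\right) = \left(-6\right) \frac{5}{3} = -10$)
$\left(r + Z\right)^{2} = \left(26 - 10\right)^{2} = 16^{2} = 256$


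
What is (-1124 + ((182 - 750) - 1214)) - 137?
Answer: -3043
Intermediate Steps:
(-1124 + ((182 - 750) - 1214)) - 137 = (-1124 + (-568 - 1214)) - 137 = (-1124 - 1782) - 137 = -2906 - 137 = -3043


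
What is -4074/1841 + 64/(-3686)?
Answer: -1081042/484709 ≈ -2.2303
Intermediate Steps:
-4074/1841 + 64/(-3686) = -4074*1/1841 + 64*(-1/3686) = -582/263 - 32/1843 = -1081042/484709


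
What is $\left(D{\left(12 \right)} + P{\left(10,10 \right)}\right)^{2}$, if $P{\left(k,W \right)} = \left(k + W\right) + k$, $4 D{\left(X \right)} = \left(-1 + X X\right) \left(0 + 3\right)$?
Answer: $\frac{301401}{16} \approx 18838.0$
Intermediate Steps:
$D{\left(X \right)} = - \frac{3}{4} + \frac{3 X^{2}}{4}$ ($D{\left(X \right)} = \frac{\left(-1 + X X\right) \left(0 + 3\right)}{4} = \frac{\left(-1 + X^{2}\right) 3}{4} = \frac{-3 + 3 X^{2}}{4} = - \frac{3}{4} + \frac{3 X^{2}}{4}$)
$P{\left(k,W \right)} = W + 2 k$ ($P{\left(k,W \right)} = \left(W + k\right) + k = W + 2 k$)
$\left(D{\left(12 \right)} + P{\left(10,10 \right)}\right)^{2} = \left(\left(- \frac{3}{4} + \frac{3 \cdot 12^{2}}{4}\right) + \left(10 + 2 \cdot 10\right)\right)^{2} = \left(\left(- \frac{3}{4} + \frac{3}{4} \cdot 144\right) + \left(10 + 20\right)\right)^{2} = \left(\left(- \frac{3}{4} + 108\right) + 30\right)^{2} = \left(\frac{429}{4} + 30\right)^{2} = \left(\frac{549}{4}\right)^{2} = \frac{301401}{16}$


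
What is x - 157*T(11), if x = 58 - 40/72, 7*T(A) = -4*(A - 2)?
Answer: 54487/63 ≈ 864.87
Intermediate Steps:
T(A) = 8/7 - 4*A/7 (T(A) = (-4*(A - 2))/7 = (-4*(-2 + A))/7 = (8 - 4*A)/7 = 8/7 - 4*A/7)
x = 517/9 (x = 58 - 40/72 = 58 - 1*5/9 = 58 - 5/9 = 517/9 ≈ 57.444)
x - 157*T(11) = 517/9 - 157*(8/7 - 4/7*11) = 517/9 - 157*(8/7 - 44/7) = 517/9 - 157*(-36/7) = 517/9 + 5652/7 = 54487/63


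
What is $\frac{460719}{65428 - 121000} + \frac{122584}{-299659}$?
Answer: $- \frac{48290277623}{5550883316} \approx -8.6996$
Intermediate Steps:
$\frac{460719}{65428 - 121000} + \frac{122584}{-299659} = \frac{460719}{-55572} + 122584 \left(- \frac{1}{299659}\right) = 460719 \left(- \frac{1}{55572}\right) - \frac{122584}{299659} = - \frac{153573}{18524} - \frac{122584}{299659} = - \frac{48290277623}{5550883316}$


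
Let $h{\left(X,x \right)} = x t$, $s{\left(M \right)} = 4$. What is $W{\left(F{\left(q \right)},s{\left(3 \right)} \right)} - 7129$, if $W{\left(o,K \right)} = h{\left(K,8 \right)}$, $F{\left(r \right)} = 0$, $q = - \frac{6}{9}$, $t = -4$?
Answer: $-7161$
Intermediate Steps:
$q = - \frac{2}{3}$ ($q = \left(-6\right) \frac{1}{9} = - \frac{2}{3} \approx -0.66667$)
$h{\left(X,x \right)} = - 4 x$ ($h{\left(X,x \right)} = x \left(-4\right) = - 4 x$)
$W{\left(o,K \right)} = -32$ ($W{\left(o,K \right)} = \left(-4\right) 8 = -32$)
$W{\left(F{\left(q \right)},s{\left(3 \right)} \right)} - 7129 = -32 - 7129 = -7161$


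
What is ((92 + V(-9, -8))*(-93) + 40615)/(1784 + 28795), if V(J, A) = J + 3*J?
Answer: 35407/30579 ≈ 1.1579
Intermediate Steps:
V(J, A) = 4*J
((92 + V(-9, -8))*(-93) + 40615)/(1784 + 28795) = ((92 + 4*(-9))*(-93) + 40615)/(1784 + 28795) = ((92 - 36)*(-93) + 40615)/30579 = (56*(-93) + 40615)*(1/30579) = (-5208 + 40615)*(1/30579) = 35407*(1/30579) = 35407/30579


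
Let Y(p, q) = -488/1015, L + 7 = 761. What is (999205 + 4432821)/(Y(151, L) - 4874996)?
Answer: -2756753195/2474060714 ≈ -1.1143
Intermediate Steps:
L = 754 (L = -7 + 761 = 754)
Y(p, q) = -488/1015 (Y(p, q) = -488*1/1015 = -488/1015)
(999205 + 4432821)/(Y(151, L) - 4874996) = (999205 + 4432821)/(-488/1015 - 4874996) = 5432026/(-4948121428/1015) = 5432026*(-1015/4948121428) = -2756753195/2474060714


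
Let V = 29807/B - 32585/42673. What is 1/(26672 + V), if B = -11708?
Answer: 499615484/13324090729957 ≈ 3.7497e-5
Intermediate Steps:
V = -1653459291/499615484 (V = 29807/(-11708) - 32585/42673 = 29807*(-1/11708) - 32585*1/42673 = -29807/11708 - 32585/42673 = -1653459291/499615484 ≈ -3.3095)
1/(26672 + V) = 1/(26672 - 1653459291/499615484) = 1/(13324090729957/499615484) = 499615484/13324090729957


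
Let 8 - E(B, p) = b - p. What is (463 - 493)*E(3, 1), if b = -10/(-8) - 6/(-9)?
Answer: -425/2 ≈ -212.50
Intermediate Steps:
b = 23/12 (b = -10*(-1/8) - 6*(-1/9) = 5/4 + 2/3 = 23/12 ≈ 1.9167)
E(B, p) = 73/12 + p (E(B, p) = 8 - (23/12 - p) = 8 + (-23/12 + p) = 73/12 + p)
(463 - 493)*E(3, 1) = (463 - 493)*(73/12 + 1) = -30*85/12 = -425/2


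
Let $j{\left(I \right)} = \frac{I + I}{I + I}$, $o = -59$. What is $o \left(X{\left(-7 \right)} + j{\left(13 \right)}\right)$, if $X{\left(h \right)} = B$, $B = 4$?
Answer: $-295$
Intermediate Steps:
$X{\left(h \right)} = 4$
$j{\left(I \right)} = 1$ ($j{\left(I \right)} = \frac{2 I}{2 I} = 2 I \frac{1}{2 I} = 1$)
$o \left(X{\left(-7 \right)} + j{\left(13 \right)}\right) = - 59 \left(4 + 1\right) = \left(-59\right) 5 = -295$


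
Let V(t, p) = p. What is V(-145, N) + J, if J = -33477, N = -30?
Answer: -33507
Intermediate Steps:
V(-145, N) + J = -30 - 33477 = -33507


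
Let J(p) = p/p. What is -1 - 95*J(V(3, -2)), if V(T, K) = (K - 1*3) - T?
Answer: -96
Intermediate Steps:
V(T, K) = -3 + K - T (V(T, K) = (K - 3) - T = (-3 + K) - T = -3 + K - T)
J(p) = 1
-1 - 95*J(V(3, -2)) = -1 - 95*1 = -1 - 95 = -96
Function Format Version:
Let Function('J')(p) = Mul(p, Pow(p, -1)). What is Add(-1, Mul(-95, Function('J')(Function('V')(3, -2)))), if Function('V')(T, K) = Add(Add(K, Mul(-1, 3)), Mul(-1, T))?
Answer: -96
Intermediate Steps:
Function('V')(T, K) = Add(-3, K, Mul(-1, T)) (Function('V')(T, K) = Add(Add(K, -3), Mul(-1, T)) = Add(Add(-3, K), Mul(-1, T)) = Add(-3, K, Mul(-1, T)))
Function('J')(p) = 1
Add(-1, Mul(-95, Function('J')(Function('V')(3, -2)))) = Add(-1, Mul(-95, 1)) = Add(-1, -95) = -96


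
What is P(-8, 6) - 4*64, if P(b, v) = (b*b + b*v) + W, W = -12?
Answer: -252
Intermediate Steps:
P(b, v) = -12 + b² + b*v (P(b, v) = (b*b + b*v) - 12 = (b² + b*v) - 12 = -12 + b² + b*v)
P(-8, 6) - 4*64 = (-12 + (-8)² - 8*6) - 4*64 = (-12 + 64 - 48) - 256 = 4 - 256 = -252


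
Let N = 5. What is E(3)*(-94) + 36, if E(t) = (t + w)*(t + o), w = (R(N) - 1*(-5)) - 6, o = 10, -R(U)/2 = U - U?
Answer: -2408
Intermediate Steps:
R(U) = 0 (R(U) = -2*(U - U) = -2*0 = 0)
w = -1 (w = (0 - 1*(-5)) - 6 = (0 + 5) - 6 = 5 - 6 = -1)
E(t) = (-1 + t)*(10 + t) (E(t) = (t - 1)*(t + 10) = (-1 + t)*(10 + t))
E(3)*(-94) + 36 = (-10 + 3² + 9*3)*(-94) + 36 = (-10 + 9 + 27)*(-94) + 36 = 26*(-94) + 36 = -2444 + 36 = -2408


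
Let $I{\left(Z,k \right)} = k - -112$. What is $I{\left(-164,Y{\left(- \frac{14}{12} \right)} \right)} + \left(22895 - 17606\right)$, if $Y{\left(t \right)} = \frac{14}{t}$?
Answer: $5389$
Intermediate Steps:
$I{\left(Z,k \right)} = 112 + k$ ($I{\left(Z,k \right)} = k + 112 = 112 + k$)
$I{\left(-164,Y{\left(- \frac{14}{12} \right)} \right)} + \left(22895 - 17606\right) = \left(112 + \frac{14}{\left(-14\right) \frac{1}{12}}\right) + \left(22895 - 17606\right) = \left(112 + \frac{14}{\left(-14\right) \frac{1}{12}}\right) + 5289 = \left(112 + \frac{14}{- \frac{7}{6}}\right) + 5289 = \left(112 + 14 \left(- \frac{6}{7}\right)\right) + 5289 = \left(112 - 12\right) + 5289 = 100 + 5289 = 5389$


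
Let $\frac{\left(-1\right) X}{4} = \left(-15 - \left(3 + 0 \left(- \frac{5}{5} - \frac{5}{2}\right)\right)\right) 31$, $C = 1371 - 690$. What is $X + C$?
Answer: $2913$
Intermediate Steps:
$C = 681$
$X = 2232$ ($X = - 4 \left(-15 - \left(3 + 0 \left(- \frac{5}{5} - \frac{5}{2}\right)\right)\right) 31 = - 4 \left(-15 - \left(3 + 0 \left(\left(-5\right) \frac{1}{5} - \frac{5}{2}\right)\right)\right) 31 = - 4 \left(-15 - \left(3 + 0 \left(-1 - \frac{5}{2}\right)\right)\right) 31 = - 4 \left(-15 + \left(0 \left(- \frac{7}{2}\right) - 3\right)\right) 31 = - 4 \left(-15 + \left(0 - 3\right)\right) 31 = - 4 \left(-15 - 3\right) 31 = - 4 \left(\left(-18\right) 31\right) = \left(-4\right) \left(-558\right) = 2232$)
$X + C = 2232 + 681 = 2913$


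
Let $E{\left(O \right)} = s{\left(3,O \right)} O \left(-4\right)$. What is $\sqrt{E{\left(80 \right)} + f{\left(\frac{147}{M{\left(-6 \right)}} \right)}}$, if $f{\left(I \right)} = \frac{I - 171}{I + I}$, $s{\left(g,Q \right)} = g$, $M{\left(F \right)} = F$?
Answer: $\frac{i \sqrt{187378}}{14} \approx 30.919 i$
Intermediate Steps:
$f{\left(I \right)} = \frac{-171 + I}{2 I}$
$E{\left(O \right)} = - 12 O$ ($E{\left(O \right)} = 3 O \left(-4\right) = 3 \left(- 4 O\right) = - 12 O$)
$\sqrt{E{\left(80 \right)} + f{\left(\frac{147}{M{\left(-6 \right)}} \right)}} = \sqrt{\left(-12\right) 80 + \frac{-171 + \frac{147}{-6}}{2 \frac{147}{-6}}} = \sqrt{-960 + \frac{-171 + 147 \left(- \frac{1}{6}\right)}{2 \cdot 147 \left(- \frac{1}{6}\right)}} = \sqrt{-960 + \frac{-171 - \frac{49}{2}}{2 \left(- \frac{49}{2}\right)}} = \sqrt{-960 + \frac{1}{2} \left(- \frac{2}{49}\right) \left(- \frac{391}{2}\right)} = \sqrt{-960 + \frac{391}{98}} = \sqrt{- \frac{93689}{98}} = \frac{i \sqrt{187378}}{14}$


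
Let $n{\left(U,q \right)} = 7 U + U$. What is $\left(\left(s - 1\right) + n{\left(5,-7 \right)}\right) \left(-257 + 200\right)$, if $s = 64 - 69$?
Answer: $-1938$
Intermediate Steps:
$n{\left(U,q \right)} = 8 U$
$s = -5$ ($s = 64 - 69 = -5$)
$\left(\left(s - 1\right) + n{\left(5,-7 \right)}\right) \left(-257 + 200\right) = \left(\left(-5 - 1\right) + 8 \cdot 5\right) \left(-257 + 200\right) = \left(-6 + 40\right) \left(-57\right) = 34 \left(-57\right) = -1938$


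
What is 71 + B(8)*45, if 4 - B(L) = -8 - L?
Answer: 971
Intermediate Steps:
B(L) = 12 + L (B(L) = 4 - (-8 - L) = 4 + (8 + L) = 12 + L)
71 + B(8)*45 = 71 + (12 + 8)*45 = 71 + 20*45 = 71 + 900 = 971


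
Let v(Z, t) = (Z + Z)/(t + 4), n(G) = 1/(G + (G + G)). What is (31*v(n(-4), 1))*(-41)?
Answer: 1271/30 ≈ 42.367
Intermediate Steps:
n(G) = 1/(3*G) (n(G) = 1/(G + 2*G) = 1/(3*G))
v(Z, t) = 2*Z/(4 + t) (v(Z, t) = (2*Z)/(4 + t) = 2*Z/(4 + t))
(31*v(n(-4), 1))*(-41) = (31*(2*((⅓)/(-4))/(4 + 1)))*(-41) = (31*(2*((⅓)*(-¼))/5))*(-41) = (31*(2*(-1/12)*(⅕)))*(-41) = (31*(-1/30))*(-41) = -31/30*(-41) = 1271/30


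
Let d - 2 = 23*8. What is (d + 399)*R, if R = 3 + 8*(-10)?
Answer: -45045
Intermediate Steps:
R = -77 (R = 3 - 80 = -77)
d = 186 (d = 2 + 23*8 = 2 + 184 = 186)
(d + 399)*R = (186 + 399)*(-77) = 585*(-77) = -45045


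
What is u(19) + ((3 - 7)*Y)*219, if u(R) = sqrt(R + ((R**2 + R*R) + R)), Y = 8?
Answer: -7008 + 2*sqrt(190) ≈ -6980.4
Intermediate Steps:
u(R) = sqrt(2*R + 2*R**2) (u(R) = sqrt(R + ((R**2 + R**2) + R)) = sqrt(R + (2*R**2 + R)) = sqrt(R + (R + 2*R**2)) = sqrt(2*R + 2*R**2))
u(19) + ((3 - 7)*Y)*219 = sqrt(2)*sqrt(19*(1 + 19)) + ((3 - 7)*8)*219 = sqrt(2)*sqrt(19*20) - 4*8*219 = sqrt(2)*sqrt(380) - 32*219 = sqrt(2)*(2*sqrt(95)) - 7008 = 2*sqrt(190) - 7008 = -7008 + 2*sqrt(190)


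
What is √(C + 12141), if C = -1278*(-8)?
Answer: 3*√2485 ≈ 149.55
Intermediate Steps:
C = 10224
√(C + 12141) = √(10224 + 12141) = √22365 = 3*√2485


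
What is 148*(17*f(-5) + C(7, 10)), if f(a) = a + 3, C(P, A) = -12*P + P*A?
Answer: -7104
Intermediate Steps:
C(P, A) = -12*P + A*P
f(a) = 3 + a
148*(17*f(-5) + C(7, 10)) = 148*(17*(3 - 5) + 7*(-12 + 10)) = 148*(17*(-2) + 7*(-2)) = 148*(-34 - 14) = 148*(-48) = -7104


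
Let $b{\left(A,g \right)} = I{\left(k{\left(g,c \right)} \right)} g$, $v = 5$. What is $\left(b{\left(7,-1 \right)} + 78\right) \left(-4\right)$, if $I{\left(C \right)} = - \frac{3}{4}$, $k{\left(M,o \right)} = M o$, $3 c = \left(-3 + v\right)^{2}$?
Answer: $-315$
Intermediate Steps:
$c = \frac{4}{3}$ ($c = \frac{\left(-3 + 5\right)^{2}}{3} = \frac{2^{2}}{3} = \frac{1}{3} \cdot 4 = \frac{4}{3} \approx 1.3333$)
$I{\left(C \right)} = - \frac{3}{4}$ ($I{\left(C \right)} = \left(-3\right) \frac{1}{4} = - \frac{3}{4}$)
$b{\left(A,g \right)} = - \frac{3 g}{4}$
$\left(b{\left(7,-1 \right)} + 78\right) \left(-4\right) = \left(\left(- \frac{3}{4}\right) \left(-1\right) + 78\right) \left(-4\right) = \left(\frac{3}{4} + 78\right) \left(-4\right) = \frac{315}{4} \left(-4\right) = -315$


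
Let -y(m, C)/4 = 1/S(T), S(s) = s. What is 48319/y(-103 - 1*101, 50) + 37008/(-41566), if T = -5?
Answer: 5020994869/83132 ≈ 60398.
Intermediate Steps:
y(m, C) = ⅘ (y(m, C) = -4/(-5) = -4*(-⅕) = ⅘)
48319/y(-103 - 1*101, 50) + 37008/(-41566) = 48319/(⅘) + 37008/(-41566) = 48319*(5/4) + 37008*(-1/41566) = 241595/4 - 18504/20783 = 5020994869/83132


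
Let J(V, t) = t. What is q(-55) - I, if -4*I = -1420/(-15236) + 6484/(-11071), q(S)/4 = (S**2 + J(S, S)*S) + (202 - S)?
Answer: 4255381661017/168677756 ≈ 25228.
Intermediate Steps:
q(S) = 808 - 4*S + 8*S**2 (q(S) = 4*((S**2 + S*S) + (202 - S)) = 4*((S**2 + S**2) + (202 - S)) = 4*(2*S**2 + (202 - S)) = 4*(202 - S + 2*S**2) = 808 - 4*S + 8*S**2)
I = 20767351/168677756 (I = -(-1420/(-15236) + 6484/(-11071))/4 = -(-1420*(-1/15236) + 6484*(-1/11071))/4 = -(355/3809 - 6484/11071)/4 = -1/4*(-20767351/42169439) = 20767351/168677756 ≈ 0.12312)
q(-55) - I = (808 - 4*(-55) + 8*(-55)**2) - 1*20767351/168677756 = (808 + 220 + 8*3025) - 20767351/168677756 = (808 + 220 + 24200) - 20767351/168677756 = 25228 - 20767351/168677756 = 4255381661017/168677756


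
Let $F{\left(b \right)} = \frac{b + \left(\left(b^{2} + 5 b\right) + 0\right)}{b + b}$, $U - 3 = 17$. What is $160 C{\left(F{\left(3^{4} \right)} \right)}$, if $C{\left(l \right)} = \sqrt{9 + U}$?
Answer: $160 \sqrt{29} \approx 861.63$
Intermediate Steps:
$U = 20$ ($U = 3 + 17 = 20$)
$F{\left(b \right)} = \frac{b^{2} + 6 b}{2 b}$ ($F{\left(b \right)} = \frac{b + \left(b^{2} + 5 b\right)}{2 b} = \left(b^{2} + 6 b\right) \frac{1}{2 b} = \frac{b^{2} + 6 b}{2 b}$)
$C{\left(l \right)} = \sqrt{29}$ ($C{\left(l \right)} = \sqrt{9 + 20} = \sqrt{29}$)
$160 C{\left(F{\left(3^{4} \right)} \right)} = 160 \sqrt{29}$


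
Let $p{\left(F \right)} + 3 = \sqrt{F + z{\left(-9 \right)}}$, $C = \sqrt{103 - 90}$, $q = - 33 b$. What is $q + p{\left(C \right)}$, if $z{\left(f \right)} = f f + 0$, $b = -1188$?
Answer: $39201 + \sqrt{81 + \sqrt{13}} \approx 39210.0$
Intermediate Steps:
$z{\left(f \right)} = f^{2}$ ($z{\left(f \right)} = f^{2} + 0 = f^{2}$)
$q = 39204$ ($q = \left(-33\right) \left(-1188\right) = 39204$)
$C = \sqrt{13} \approx 3.6056$
$p{\left(F \right)} = -3 + \sqrt{81 + F}$ ($p{\left(F \right)} = -3 + \sqrt{F + \left(-9\right)^{2}} = -3 + \sqrt{F + 81} = -3 + \sqrt{81 + F}$)
$q + p{\left(C \right)} = 39204 - \left(3 - \sqrt{81 + \sqrt{13}}\right) = 39201 + \sqrt{81 + \sqrt{13}}$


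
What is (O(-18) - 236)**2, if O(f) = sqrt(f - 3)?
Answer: (236 - I*sqrt(21))**2 ≈ 55675.0 - 2163.0*I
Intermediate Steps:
O(f) = sqrt(-3 + f)
(O(-18) - 236)**2 = (sqrt(-3 - 18) - 236)**2 = (sqrt(-21) - 236)**2 = (I*sqrt(21) - 236)**2 = (-236 + I*sqrt(21))**2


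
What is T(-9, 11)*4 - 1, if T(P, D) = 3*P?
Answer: -109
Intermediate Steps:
T(-9, 11)*4 - 1 = (3*(-9))*4 - 1 = -27*4 - 1 = -108 - 1 = -109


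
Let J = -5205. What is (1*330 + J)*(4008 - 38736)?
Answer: 169299000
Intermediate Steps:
(1*330 + J)*(4008 - 38736) = (1*330 - 5205)*(4008 - 38736) = (330 - 5205)*(-34728) = -4875*(-34728) = 169299000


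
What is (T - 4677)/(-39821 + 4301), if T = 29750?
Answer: -25073/35520 ≈ -0.70588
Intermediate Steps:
(T - 4677)/(-39821 + 4301) = (29750 - 4677)/(-39821 + 4301) = 25073/(-35520) = 25073*(-1/35520) = -25073/35520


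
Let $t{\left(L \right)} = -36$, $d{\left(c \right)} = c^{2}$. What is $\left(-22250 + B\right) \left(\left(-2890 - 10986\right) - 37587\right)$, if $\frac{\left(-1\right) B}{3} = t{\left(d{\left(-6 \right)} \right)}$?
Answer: $1139493746$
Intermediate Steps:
$B = 108$ ($B = \left(-3\right) \left(-36\right) = 108$)
$\left(-22250 + B\right) \left(\left(-2890 - 10986\right) - 37587\right) = \left(-22250 + 108\right) \left(\left(-2890 - 10986\right) - 37587\right) = - 22142 \left(\left(-2890 - 10986\right) - 37587\right) = - 22142 \left(-13876 - 37587\right) = \left(-22142\right) \left(-51463\right) = 1139493746$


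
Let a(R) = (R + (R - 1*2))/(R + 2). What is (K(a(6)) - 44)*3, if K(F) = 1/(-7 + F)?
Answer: -3048/23 ≈ -132.52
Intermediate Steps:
a(R) = (-2 + 2*R)/(2 + R) (a(R) = (R + (R - 2))/(2 + R) = (R + (-2 + R))/(2 + R) = (-2 + 2*R)/(2 + R))
(K(a(6)) - 44)*3 = (1/(-7 + 2*(-1 + 6)/(2 + 6)) - 44)*3 = (1/(-7 + 2*5/8) - 44)*3 = (1/(-7 + 2*(⅛)*5) - 44)*3 = (1/(-7 + 5/4) - 44)*3 = (1/(-23/4) - 44)*3 = (-4/23 - 44)*3 = -1016/23*3 = -3048/23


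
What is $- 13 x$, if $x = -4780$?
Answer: $62140$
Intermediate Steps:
$- 13 x = \left(-13\right) \left(-4780\right) = 62140$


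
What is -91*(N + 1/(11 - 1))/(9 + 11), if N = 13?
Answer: -11921/200 ≈ -59.605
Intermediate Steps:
-91*(N + 1/(11 - 1))/(9 + 11) = -91*(13 + 1/(11 - 1))/(9 + 11) = -91*(13 + 1/10)/20 = -11921/(10*20) = -91*131/200 = -11921/200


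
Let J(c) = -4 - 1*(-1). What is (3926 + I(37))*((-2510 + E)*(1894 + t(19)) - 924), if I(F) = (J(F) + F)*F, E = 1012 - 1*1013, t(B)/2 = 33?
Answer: -25518157056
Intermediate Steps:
t(B) = 66 (t(B) = 2*33 = 66)
E = -1 (E = 1012 - 1013 = -1)
J(c) = -3 (J(c) = -4 + 1 = -3)
I(F) = F*(-3 + F) (I(F) = (-3 + F)*F = F*(-3 + F))
(3926 + I(37))*((-2510 + E)*(1894 + t(19)) - 924) = (3926 + 37*(-3 + 37))*((-2510 - 1)*(1894 + 66) - 924) = (3926 + 37*34)*(-2511*1960 - 924) = (3926 + 1258)*(-4921560 - 924) = 5184*(-4922484) = -25518157056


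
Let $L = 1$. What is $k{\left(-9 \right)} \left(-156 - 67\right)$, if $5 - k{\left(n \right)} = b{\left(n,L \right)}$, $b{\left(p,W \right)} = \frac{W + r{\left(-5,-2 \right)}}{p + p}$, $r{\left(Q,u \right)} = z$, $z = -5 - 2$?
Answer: $- \frac{3122}{3} \approx -1040.7$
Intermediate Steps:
$z = -7$ ($z = -5 - 2 = -7$)
$r{\left(Q,u \right)} = -7$
$b{\left(p,W \right)} = \frac{-7 + W}{2 p}$ ($b{\left(p,W \right)} = \frac{W - 7}{p + p} = \frac{-7 + W}{2 p}$)
$k{\left(n \right)} = 5 + \frac{3}{n}$ ($k{\left(n \right)} = 5 - \frac{-7 + 1}{2 n} = 5 - \frac{1}{2} \frac{1}{n} \left(-6\right) = 5 - - \frac{3}{n} = 5 + \frac{3}{n}$)
$k{\left(-9 \right)} \left(-156 - 67\right) = \left(5 + \frac{3}{-9}\right) \left(-156 - 67\right) = \left(5 + 3 \left(- \frac{1}{9}\right)\right) \left(-223\right) = \left(5 - \frac{1}{3}\right) \left(-223\right) = \frac{14}{3} \left(-223\right) = - \frac{3122}{3}$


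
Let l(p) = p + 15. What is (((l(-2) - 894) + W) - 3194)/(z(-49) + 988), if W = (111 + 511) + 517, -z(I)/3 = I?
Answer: -2936/1135 ≈ -2.5868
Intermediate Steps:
z(I) = -3*I
W = 1139 (W = 622 + 517 = 1139)
l(p) = 15 + p
(((l(-2) - 894) + W) - 3194)/(z(-49) + 988) = ((((15 - 2) - 894) + 1139) - 3194)/(-3*(-49) + 988) = (((13 - 894) + 1139) - 3194)/(147 + 988) = ((-881 + 1139) - 3194)/1135 = (258 - 3194)*(1/1135) = -2936*1/1135 = -2936/1135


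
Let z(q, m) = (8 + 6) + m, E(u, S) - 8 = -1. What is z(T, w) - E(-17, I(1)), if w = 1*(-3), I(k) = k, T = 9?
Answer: 4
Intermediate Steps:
w = -3
E(u, S) = 7 (E(u, S) = 8 - 1 = 7)
z(q, m) = 14 + m
z(T, w) - E(-17, I(1)) = (14 - 3) - 1*7 = 11 - 7 = 4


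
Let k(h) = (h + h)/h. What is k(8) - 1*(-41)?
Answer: 43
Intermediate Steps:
k(h) = 2 (k(h) = (2*h)/h = 2)
k(8) - 1*(-41) = 2 - 1*(-41) = 2 + 41 = 43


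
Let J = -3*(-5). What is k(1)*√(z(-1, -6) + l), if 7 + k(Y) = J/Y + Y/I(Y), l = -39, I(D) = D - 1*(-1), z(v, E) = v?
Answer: 17*I*√10 ≈ 53.759*I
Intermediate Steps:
I(D) = 1 + D (I(D) = D + 1 = 1 + D)
J = 15
k(Y) = -7 + 15/Y + Y/(1 + Y) (k(Y) = -7 + (15/Y + Y/(1 + Y)) = -7 + 15/Y + Y/(1 + Y))
k(1)*√(z(-1, -6) + l) = ((15 - 6*1² + 8*1)/(1*(1 + 1)))*√(-1 - 39) = (1*(15 - 6*1 + 8)/2)*√(-40) = (1*(½)*(15 - 6 + 8))*(2*I*√10) = (1*(½)*17)*(2*I*√10) = 17*(2*I*√10)/2 = 17*I*√10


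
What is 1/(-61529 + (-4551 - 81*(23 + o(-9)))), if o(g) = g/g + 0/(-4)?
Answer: -1/68024 ≈ -1.4701e-5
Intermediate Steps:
o(g) = 1 (o(g) = 1 + 0*(-¼) = 1 + 0 = 1)
1/(-61529 + (-4551 - 81*(23 + o(-9)))) = 1/(-61529 + (-4551 - 81*(23 + 1))) = 1/(-61529 + (-4551 - 81*24)) = 1/(-61529 + (-4551 - 1*1944)) = 1/(-61529 + (-4551 - 1944)) = 1/(-61529 - 6495) = 1/(-68024) = -1/68024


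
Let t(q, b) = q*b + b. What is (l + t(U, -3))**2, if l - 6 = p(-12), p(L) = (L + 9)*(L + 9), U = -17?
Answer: 3969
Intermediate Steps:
t(q, b) = b + b*q (t(q, b) = b*q + b = b + b*q)
p(L) = (9 + L)**2 (p(L) = (9 + L)*(9 + L) = (9 + L)**2)
l = 15 (l = 6 + (9 - 12)**2 = 6 + (-3)**2 = 6 + 9 = 15)
(l + t(U, -3))**2 = (15 - 3*(1 - 17))**2 = (15 - 3*(-16))**2 = (15 + 48)**2 = 63**2 = 3969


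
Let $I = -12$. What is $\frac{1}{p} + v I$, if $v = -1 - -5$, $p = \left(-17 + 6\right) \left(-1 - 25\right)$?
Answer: $- \frac{13727}{286} \approx -47.997$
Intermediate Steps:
$p = 286$ ($p = \left(-11\right) \left(-26\right) = 286$)
$v = 4$ ($v = -1 + 5 = 4$)
$\frac{1}{p} + v I = \frac{1}{286} + 4 \left(-12\right) = \frac{1}{286} - 48 = - \frac{13727}{286}$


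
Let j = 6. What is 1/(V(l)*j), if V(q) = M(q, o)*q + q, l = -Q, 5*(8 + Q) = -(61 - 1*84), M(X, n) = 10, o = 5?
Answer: 5/1122 ≈ 0.0044563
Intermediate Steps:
Q = -17/5 (Q = -8 + (-(61 - 1*84))/5 = -8 + (-(61 - 84))/5 = -8 + (-1*(-23))/5 = -8 + (1/5)*23 = -8 + 23/5 = -17/5 ≈ -3.4000)
l = 17/5 (l = -1*(-17/5) = 17/5 ≈ 3.4000)
V(q) = 11*q (V(q) = 10*q + q = 11*q)
1/(V(l)*j) = 1/((11*(17/5))*6) = 1/((187/5)*6) = 1/(1122/5) = 5/1122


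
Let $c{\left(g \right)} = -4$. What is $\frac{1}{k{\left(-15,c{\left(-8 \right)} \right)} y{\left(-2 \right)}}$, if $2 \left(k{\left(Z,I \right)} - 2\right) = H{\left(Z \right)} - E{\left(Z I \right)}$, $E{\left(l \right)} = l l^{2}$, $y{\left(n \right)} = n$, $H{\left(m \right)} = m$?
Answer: $\frac{1}{216011} \approx 4.6294 \cdot 10^{-6}$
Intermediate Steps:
$E{\left(l \right)} = l^{3}$
$k{\left(Z,I \right)} = 2 + \frac{Z}{2} - \frac{I^{3} Z^{3}}{2}$ ($k{\left(Z,I \right)} = 2 + \frac{Z - \left(Z I\right)^{3}}{2} = 2 + \frac{Z - \left(I Z\right)^{3}}{2} = 2 + \frac{Z - I^{3} Z^{3}}{2} = 2 - \left(- \frac{Z}{2} + \frac{I^{3} Z^{3}}{2}\right) = 2 + \frac{Z}{2} - \frac{I^{3} Z^{3}}{2}$)
$\frac{1}{k{\left(-15,c{\left(-8 \right)} \right)} y{\left(-2 \right)}} = \frac{1}{\left(2 + \frac{1}{2} \left(-15\right) - \frac{\left(-4\right)^{3} \left(-15\right)^{3}}{2}\right) \left(-2\right)} = \frac{1}{\left(2 - \frac{15}{2} - \left(-32\right) \left(-3375\right)\right) \left(-2\right)} = \frac{1}{\left(2 - \frac{15}{2} - 108000\right) \left(-2\right)} = \frac{1}{\left(- \frac{216011}{2}\right) \left(-2\right)} = \frac{1}{216011}$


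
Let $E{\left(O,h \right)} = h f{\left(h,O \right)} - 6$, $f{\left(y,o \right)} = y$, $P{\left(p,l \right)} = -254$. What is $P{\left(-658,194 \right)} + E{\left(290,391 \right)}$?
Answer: $152621$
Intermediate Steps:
$E{\left(O,h \right)} = -6 + h^{2}$ ($E{\left(O,h \right)} = h h - 6 = h^{2} - 6 = -6 + h^{2}$)
$P{\left(-658,194 \right)} + E{\left(290,391 \right)} = -254 - \left(6 - 391^{2}\right) = -254 + \left(-6 + 152881\right) = -254 + 152875 = 152621$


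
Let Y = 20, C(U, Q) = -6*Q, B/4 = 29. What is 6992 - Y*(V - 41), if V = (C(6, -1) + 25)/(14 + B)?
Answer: 101494/13 ≈ 7807.2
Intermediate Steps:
B = 116 (B = 4*29 = 116)
V = 31/130 (V = (-6*(-1) + 25)/(14 + 116) = (6 + 25)/130 = 31*(1/130) = 31/130 ≈ 0.23846)
6992 - Y*(V - 41) = 6992 - 20*(31/130 - 41) = 6992 - 20*(-5299)/130 = 6992 - 1*(-10598/13) = 6992 + 10598/13 = 101494/13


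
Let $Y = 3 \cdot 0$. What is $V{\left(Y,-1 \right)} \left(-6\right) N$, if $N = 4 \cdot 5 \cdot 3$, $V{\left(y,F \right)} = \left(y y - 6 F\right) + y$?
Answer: $-2160$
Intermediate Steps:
$Y = 0$
$V{\left(y,F \right)} = y + y^{2} - 6 F$ ($V{\left(y,F \right)} = \left(y^{2} - 6 F\right) + y = y + y^{2} - 6 F$)
$N = 60$ ($N = 20 \cdot 3 = 60$)
$V{\left(Y,-1 \right)} \left(-6\right) N = \left(0 + 0^{2} - -6\right) \left(-6\right) 60 = \left(0 + 0 + 6\right) \left(-6\right) 60 = 6 \left(-6\right) 60 = \left(-36\right) 60 = -2160$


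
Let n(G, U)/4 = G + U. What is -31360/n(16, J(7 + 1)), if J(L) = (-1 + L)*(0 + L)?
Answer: -980/9 ≈ -108.89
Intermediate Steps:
J(L) = L*(-1 + L) (J(L) = (-1 + L)*L = L*(-1 + L))
n(G, U) = 4*G + 4*U (n(G, U) = 4*(G + U) = 4*G + 4*U)
-31360/n(16, J(7 + 1)) = -31360/(4*16 + 4*((7 + 1)*(-1 + (7 + 1)))) = -31360/(64 + 4*(8*(-1 + 8))) = -31360/(64 + 4*(8*7)) = -31360/(64 + 4*56) = -31360/(64 + 224) = -31360/288 = -31360*1/288 = -980/9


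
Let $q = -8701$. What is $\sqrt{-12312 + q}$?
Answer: $i \sqrt{21013} \approx 144.96 i$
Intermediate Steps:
$\sqrt{-12312 + q} = \sqrt{-12312 - 8701} = \sqrt{-21013} = i \sqrt{21013}$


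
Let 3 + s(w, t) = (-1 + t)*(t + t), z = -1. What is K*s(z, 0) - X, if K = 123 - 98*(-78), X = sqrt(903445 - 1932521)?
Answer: -23301 - 2*I*sqrt(257269) ≈ -23301.0 - 1014.4*I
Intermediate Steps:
s(w, t) = -3 + 2*t*(-1 + t) (s(w, t) = -3 + (-1 + t)*(t + t) = -3 + (-1 + t)*(2*t) = -3 + 2*t*(-1 + t))
X = 2*I*sqrt(257269) (X = sqrt(-1029076) = 2*I*sqrt(257269) ≈ 1014.4*I)
K = 7767 (K = 123 + 7644 = 7767)
K*s(z, 0) - X = 7767*(-3 - 2*0 + 2*0**2) - 2*I*sqrt(257269) = 7767*(-3 + 0 + 2*0) - 2*I*sqrt(257269) = 7767*(-3 + 0 + 0) - 2*I*sqrt(257269) = 7767*(-3) - 2*I*sqrt(257269) = -23301 - 2*I*sqrt(257269)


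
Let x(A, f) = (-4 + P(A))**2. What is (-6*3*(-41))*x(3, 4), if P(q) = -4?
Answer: 47232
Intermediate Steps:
x(A, f) = 64 (x(A, f) = (-4 - 4)**2 = (-8)**2 = 64)
(-6*3*(-41))*x(3, 4) = (-6*3*(-41))*64 = -18*(-41)*64 = 738*64 = 47232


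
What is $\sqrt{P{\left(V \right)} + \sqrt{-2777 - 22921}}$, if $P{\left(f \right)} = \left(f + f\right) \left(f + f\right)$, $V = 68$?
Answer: $\sqrt{18496 + i \sqrt{25698}} \approx 136.0 + 0.5894 i$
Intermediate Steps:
$P{\left(f \right)} = 4 f^{2}$ ($P{\left(f \right)} = 2 f 2 f = 4 f^{2}$)
$\sqrt{P{\left(V \right)} + \sqrt{-2777 - 22921}} = \sqrt{4 \cdot 68^{2} + \sqrt{-2777 - 22921}} = \sqrt{4 \cdot 4624 + \sqrt{-25698}} = \sqrt{18496 + i \sqrt{25698}}$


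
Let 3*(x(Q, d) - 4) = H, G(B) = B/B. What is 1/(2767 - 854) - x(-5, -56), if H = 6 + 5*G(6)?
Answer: -43996/5739 ≈ -7.6661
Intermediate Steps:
G(B) = 1
H = 11 (H = 6 + 5*1 = 6 + 5 = 11)
x(Q, d) = 23/3 (x(Q, d) = 4 + (⅓)*11 = 4 + 11/3 = 23/3)
1/(2767 - 854) - x(-5, -56) = 1/(2767 - 854) - 1*23/3 = 1/1913 - 23/3 = -43996/5739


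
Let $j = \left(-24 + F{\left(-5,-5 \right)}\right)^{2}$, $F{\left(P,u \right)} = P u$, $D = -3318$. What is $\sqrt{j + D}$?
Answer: $i \sqrt{3317} \approx 57.593 i$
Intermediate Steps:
$j = 1$ ($j = \left(-24 - -25\right)^{2} = \left(-24 + 25\right)^{2} = 1^{2} = 1$)
$\sqrt{j + D} = \sqrt{1 - 3318} = \sqrt{-3317} = i \sqrt{3317}$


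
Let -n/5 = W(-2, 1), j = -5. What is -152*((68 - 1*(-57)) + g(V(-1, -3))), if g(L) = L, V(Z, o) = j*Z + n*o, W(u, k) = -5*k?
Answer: -8360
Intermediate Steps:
n = 25 (n = -(-25) = -5*(-5) = 25)
V(Z, o) = -5*Z + 25*o
-152*((68 - 1*(-57)) + g(V(-1, -3))) = -152*((68 - 1*(-57)) + (-5*(-1) + 25*(-3))) = -152*((68 + 57) + (5 - 75)) = -152*(125 - 70) = -152*55 = -8360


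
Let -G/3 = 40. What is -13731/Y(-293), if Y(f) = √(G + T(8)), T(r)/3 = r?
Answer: 4577*I*√6/8 ≈ 1401.4*I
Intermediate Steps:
G = -120 (G = -3*40 = -120)
T(r) = 3*r
Y(f) = 4*I*√6 (Y(f) = √(-120 + 3*8) = √(-120 + 24) = √(-96) = 4*I*√6)
-13731/Y(-293) = -13731*(-I*√6/24) = -(-4577)*I*√6/8 = 4577*I*√6/8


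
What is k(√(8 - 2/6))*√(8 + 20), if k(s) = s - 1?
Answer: 2*√7*(-3 + √69)/3 ≈ 9.3600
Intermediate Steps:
k(s) = -1 + s
k(√(8 - 2/6))*√(8 + 20) = (-1 + √(8 - 2/6))*√(8 + 20) = (-1 + √(8 - 2*⅙))*√28 = (-1 + √(8 - ⅓))*(2*√7) = (-1 + √(23/3))*(2*√7) = (-1 + √69/3)*(2*√7) = 2*√7*(-1 + √69/3)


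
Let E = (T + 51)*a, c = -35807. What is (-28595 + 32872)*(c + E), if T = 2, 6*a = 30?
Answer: -152013134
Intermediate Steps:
a = 5 (a = (⅙)*30 = 5)
E = 265 (E = (2 + 51)*5 = 53*5 = 265)
(-28595 + 32872)*(c + E) = (-28595 + 32872)*(-35807 + 265) = 4277*(-35542) = -152013134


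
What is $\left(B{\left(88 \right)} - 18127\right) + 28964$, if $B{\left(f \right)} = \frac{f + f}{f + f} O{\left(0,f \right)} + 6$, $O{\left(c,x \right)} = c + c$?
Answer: $10843$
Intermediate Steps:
$O{\left(c,x \right)} = 2 c$
$B{\left(f \right)} = 6$ ($B{\left(f \right)} = \frac{f + f}{f + f} 2 \cdot 0 + 6 = \frac{2 f}{2 f} 0 + 6 = 2 f \frac{1}{2 f} 0 + 6 = 1 \cdot 0 + 6 = 0 + 6 = 6$)
$\left(B{\left(88 \right)} - 18127\right) + 28964 = \left(6 - 18127\right) + 28964 = -18121 + 28964 = 10843$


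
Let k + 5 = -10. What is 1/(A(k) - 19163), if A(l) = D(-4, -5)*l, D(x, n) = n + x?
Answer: -1/19028 ≈ -5.2554e-5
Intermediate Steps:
k = -15 (k = -5 - 10 = -15)
A(l) = -9*l (A(l) = (-5 - 4)*l = -9*l)
1/(A(k) - 19163) = 1/(-9*(-15) - 19163) = 1/(135 - 19163) = 1/(-19028) = -1/19028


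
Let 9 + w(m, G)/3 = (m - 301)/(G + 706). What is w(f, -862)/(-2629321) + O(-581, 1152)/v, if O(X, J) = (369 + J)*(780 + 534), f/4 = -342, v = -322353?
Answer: -10120638315059/1632356097788 ≈ -6.2000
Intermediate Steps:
f = -1368 (f = 4*(-342) = -1368)
w(m, G) = -27 + 3*(-301 + m)/(706 + G) (w(m, G) = -27 + 3*((m - 301)/(G + 706)) = -27 + 3*((-301 + m)/(706 + G)) = -27 + 3*(-301 + m)/(706 + G))
O(X, J) = 484866 + 1314*J (O(X, J) = (369 + J)*1314 = 484866 + 1314*J)
w(f, -862)/(-2629321) + O(-581, 1152)/v = (3*(-6655 - 1368 - 9*(-862))/(706 - 862))/(-2629321) + (484866 + 1314*1152)/(-322353) = (3*(-6655 - 1368 + 7758)/(-156))*(-1/2629321) + (484866 + 1513728)*(-1/322353) = (3*(-1/156)*(-265))*(-1/2629321) + 1998594*(-1/322353) = (265/52)*(-1/2629321) - 74022/11939 = -265/136724692 - 74022/11939 = -10120638315059/1632356097788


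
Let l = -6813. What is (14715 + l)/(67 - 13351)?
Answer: -439/738 ≈ -0.59485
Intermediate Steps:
(14715 + l)/(67 - 13351) = (14715 - 6813)/(67 - 13351) = 7902/(-13284) = 7902*(-1/13284) = -439/738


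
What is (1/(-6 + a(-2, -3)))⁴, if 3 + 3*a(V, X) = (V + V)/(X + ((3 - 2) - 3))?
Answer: 50625/104060401 ≈ 0.00048650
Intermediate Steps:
a(V, X) = -1 + 2*V/(3*(-2 + X)) (a(V, X) = -1 + ((V + V)/(X + ((3 - 2) - 3)))/3 = -1 + ((2*V)/(X + (1 - 3)))/3 = -1 + ((2*V)/(X - 2))/3 = -1 + ((2*V)/(-2 + X))/3 = -1 + (2*V/(-2 + X))/3 = -1 + 2*V/(3*(-2 + X)))
(1/(-6 + a(-2, -3)))⁴ = (1/(-6 + (2 - 1*(-3) + (⅔)*(-2))/(-2 - 3)))⁴ = (1/(-6 + (2 + 3 - 4/3)/(-5)))⁴ = (1/(-6 - ⅕*11/3))⁴ = (1/(-6 - 11/15))⁴ = (1/(-101/15))⁴ = (-15/101)⁴ = 50625/104060401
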